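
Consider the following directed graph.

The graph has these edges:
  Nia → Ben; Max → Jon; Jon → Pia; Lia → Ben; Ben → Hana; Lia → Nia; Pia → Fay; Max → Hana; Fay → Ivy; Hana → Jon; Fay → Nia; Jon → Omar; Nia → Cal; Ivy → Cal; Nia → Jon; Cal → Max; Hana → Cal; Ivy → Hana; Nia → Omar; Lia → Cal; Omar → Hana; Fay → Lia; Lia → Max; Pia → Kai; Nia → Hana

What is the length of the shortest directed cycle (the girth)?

For each vertex v, BFS finds the shortest path from v back to v.
The shortest such closed walk is Jon → Omar → Hana → Jon, length 3.

3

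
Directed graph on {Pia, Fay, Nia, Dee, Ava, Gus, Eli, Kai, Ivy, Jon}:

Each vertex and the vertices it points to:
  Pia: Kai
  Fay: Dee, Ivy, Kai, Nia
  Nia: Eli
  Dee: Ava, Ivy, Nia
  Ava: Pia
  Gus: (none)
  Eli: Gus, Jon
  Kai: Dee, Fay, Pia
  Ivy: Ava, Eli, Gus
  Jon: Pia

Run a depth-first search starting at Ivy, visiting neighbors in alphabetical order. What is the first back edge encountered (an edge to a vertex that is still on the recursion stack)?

DFS from Ivy (visiting neighbors in alphabetical order); mark gray on enter, black on exit:
Ivy gray
  Ava gray
    Pia gray
      Kai gray
        Dee gray
          Dee→Ava: Ava is gray → back edge
First back edge: Dee → Ava.

Dee→Ava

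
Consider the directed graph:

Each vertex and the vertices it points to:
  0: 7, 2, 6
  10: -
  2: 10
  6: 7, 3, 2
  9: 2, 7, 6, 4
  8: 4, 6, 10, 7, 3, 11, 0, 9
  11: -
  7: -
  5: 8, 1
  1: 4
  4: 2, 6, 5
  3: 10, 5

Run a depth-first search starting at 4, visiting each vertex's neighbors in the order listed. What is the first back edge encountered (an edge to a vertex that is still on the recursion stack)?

8→4

DFS from 4 (visiting each vertex's neighbors in the order listed); mark gray on enter, black on exit:
4 gray
  2 gray
    10 gray
    10 black
  2 black
  6 gray
    7 gray
    7 black
    3 gray
      3→10: 10 black — skip
      5 gray
        8 gray
          8→4: 4 is gray → back edge
First back edge: 8 → 4.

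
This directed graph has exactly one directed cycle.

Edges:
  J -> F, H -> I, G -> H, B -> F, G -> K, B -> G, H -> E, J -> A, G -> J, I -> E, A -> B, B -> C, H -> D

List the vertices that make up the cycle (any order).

DFS with gray/black marking from B:
B gray
  G gray
    H gray
      I gray
        E gray
        E black
      I black
      D gray
      D black
      H→E: E black — skip
    H black
    J gray
      F gray
      F black
      A gray
        A→B: B is gray → back edge
Back edge closes the cycle B → G → J → A → B; its vertices are {A, B, G, J}.

A, B, G, J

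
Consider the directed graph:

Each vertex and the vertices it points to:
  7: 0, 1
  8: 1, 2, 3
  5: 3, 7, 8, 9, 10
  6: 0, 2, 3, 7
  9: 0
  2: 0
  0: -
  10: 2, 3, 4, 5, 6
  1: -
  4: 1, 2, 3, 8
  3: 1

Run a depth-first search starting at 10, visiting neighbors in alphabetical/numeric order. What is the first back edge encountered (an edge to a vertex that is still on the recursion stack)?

DFS from 10 (visiting neighbors in alphabetical/numeric order); mark gray on enter, black on exit:
10 gray
  2 gray
    0 gray
    0 black
  2 black
  3 gray
    1 gray
    1 black
  3 black
  4 gray
    4→1: 1 black — skip
    4→2: 2 black — skip
    4→3: 3 black — skip
    8 gray
      8→1: 1 black — skip
      8→2: 2 black — skip
      8→3: 3 black — skip
    8 black
  4 black
  5 gray
    5→3: 3 black — skip
    7 gray
      7→0: 0 black — skip
      7→1: 1 black — skip
    7 black
    5→8: 8 black — skip
    9 gray
      9→0: 0 black — skip
    9 black
    5→10: 10 is gray → back edge
First back edge: 5 → 10.

5→10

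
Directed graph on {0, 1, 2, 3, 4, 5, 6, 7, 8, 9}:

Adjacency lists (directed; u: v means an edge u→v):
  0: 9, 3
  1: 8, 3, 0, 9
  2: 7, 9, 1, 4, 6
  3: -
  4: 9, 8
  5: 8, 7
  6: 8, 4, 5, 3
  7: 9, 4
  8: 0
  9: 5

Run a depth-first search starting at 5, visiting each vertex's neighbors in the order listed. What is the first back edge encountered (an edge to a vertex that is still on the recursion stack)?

9->5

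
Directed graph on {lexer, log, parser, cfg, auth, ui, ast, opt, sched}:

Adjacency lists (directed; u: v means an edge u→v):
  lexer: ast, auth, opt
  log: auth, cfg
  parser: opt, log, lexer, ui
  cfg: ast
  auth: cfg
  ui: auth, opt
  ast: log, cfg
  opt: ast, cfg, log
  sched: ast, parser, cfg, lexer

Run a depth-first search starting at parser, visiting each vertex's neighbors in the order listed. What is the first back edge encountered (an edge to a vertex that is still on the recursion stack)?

cfg->ast

DFS from parser (visiting each vertex's neighbors in the order listed); mark gray on enter, black on exit:
parser gray
  opt gray
    ast gray
      log gray
        auth gray
          cfg gray
            cfg→ast: ast is gray → back edge
First back edge: cfg → ast.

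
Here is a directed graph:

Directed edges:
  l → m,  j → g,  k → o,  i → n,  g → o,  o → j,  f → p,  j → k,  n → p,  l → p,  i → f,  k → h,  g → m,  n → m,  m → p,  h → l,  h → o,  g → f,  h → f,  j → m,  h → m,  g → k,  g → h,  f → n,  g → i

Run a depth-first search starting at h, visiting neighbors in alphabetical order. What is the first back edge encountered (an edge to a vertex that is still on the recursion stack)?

g→h

DFS from h (visiting neighbors in alphabetical order); mark gray on enter, black on exit:
h gray
  f gray
    n gray
      m gray
        p gray
        p black
      m black
      n→p: p black — skip
    n black
    f→p: p black — skip
  f black
  l gray
    l→m: m black — skip
    l→p: p black — skip
  l black
  h→m: m black — skip
  o gray
    j gray
      g gray
        g→f: f black — skip
        g→h: h is gray → back edge
First back edge: g → h.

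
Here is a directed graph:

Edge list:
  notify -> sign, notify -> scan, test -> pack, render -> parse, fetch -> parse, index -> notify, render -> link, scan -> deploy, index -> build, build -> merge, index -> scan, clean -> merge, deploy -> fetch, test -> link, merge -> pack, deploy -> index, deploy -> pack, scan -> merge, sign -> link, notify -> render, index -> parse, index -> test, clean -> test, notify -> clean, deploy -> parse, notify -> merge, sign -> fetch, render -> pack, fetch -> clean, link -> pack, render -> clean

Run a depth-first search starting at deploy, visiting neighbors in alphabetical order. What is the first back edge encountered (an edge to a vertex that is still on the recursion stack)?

scan→deploy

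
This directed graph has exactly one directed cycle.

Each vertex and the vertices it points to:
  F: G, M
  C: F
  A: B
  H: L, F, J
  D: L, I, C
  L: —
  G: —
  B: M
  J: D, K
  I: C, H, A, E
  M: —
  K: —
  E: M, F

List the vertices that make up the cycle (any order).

D, H, I, J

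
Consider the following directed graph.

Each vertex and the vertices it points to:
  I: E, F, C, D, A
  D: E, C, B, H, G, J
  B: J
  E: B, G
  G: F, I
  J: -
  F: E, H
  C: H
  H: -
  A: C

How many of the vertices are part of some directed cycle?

A vertex is on a directed cycle iff it belongs to a strongly connected component of size ≥ 2 (or has a self-loop).
The vertices on cycles are {D, E, F, G, I} — 5 in total.

5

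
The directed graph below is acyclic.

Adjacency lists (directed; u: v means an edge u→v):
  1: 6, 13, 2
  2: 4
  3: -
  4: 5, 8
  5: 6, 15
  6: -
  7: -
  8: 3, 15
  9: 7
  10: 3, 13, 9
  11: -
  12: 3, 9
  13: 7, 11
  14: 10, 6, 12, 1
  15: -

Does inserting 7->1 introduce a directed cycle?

Adding 7→1 creates a cycle iff 1 can already reach 7.
Path from 1: 1 → 13 → 7.
So 1 → … → 7 → 1 is a cycle.

Yes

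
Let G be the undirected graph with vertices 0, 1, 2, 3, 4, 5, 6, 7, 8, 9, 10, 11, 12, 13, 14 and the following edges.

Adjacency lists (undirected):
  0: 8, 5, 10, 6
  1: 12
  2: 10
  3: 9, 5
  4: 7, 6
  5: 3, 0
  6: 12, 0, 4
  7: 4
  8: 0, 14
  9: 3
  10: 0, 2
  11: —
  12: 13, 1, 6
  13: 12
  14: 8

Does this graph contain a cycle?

DFS, tracking each vertex's parent; an edge to a visited non-parent vertex closes a cycle.
Start from 7:
visit 7 (parent –)
  visit 4 (parent 7)
    4–7: parent, skip
    visit 6 (parent 4)
      visit 12 (parent 6)
        visit 13 (parent 12)
          13–12: parent, skip
        visit 1 (parent 12)
          1–12: parent, skip
        12–6: parent, skip
      visit 0 (parent 6)
        visit 8 (parent 0)
          8–0: parent, skip
          visit 14 (parent 8)
            14–8: parent, skip
        visit 5 (parent 0)
          visit 3 (parent 5)
            visit 9 (parent 3)
              9–3: parent, skip
            3–5: parent, skip
          5–0: parent, skip
        visit 10 (parent 0)
          10–0: parent, skip
          visit 2 (parent 10)
            2–10: parent, skip
        0–6: parent, skip
      6–4: parent, skip
visit 11 (parent –)
No non-parent visited neighbor found — the graph is a forest.

No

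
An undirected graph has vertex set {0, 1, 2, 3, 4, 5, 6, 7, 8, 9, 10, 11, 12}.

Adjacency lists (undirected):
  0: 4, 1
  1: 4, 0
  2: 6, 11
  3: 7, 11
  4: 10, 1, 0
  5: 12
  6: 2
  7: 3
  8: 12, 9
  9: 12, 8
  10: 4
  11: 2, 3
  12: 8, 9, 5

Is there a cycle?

Yes

DFS, tracking each vertex's parent; an edge to a visited non-parent vertex closes a cycle.
Start from 7:
visit 7 (parent –)
  visit 3 (parent 7)
    3–7: parent, skip
    visit 11 (parent 3)
      visit 2 (parent 11)
        visit 6 (parent 2)
          6–2: parent, skip
        2–11: parent, skip
      11–3: parent, skip
visit 0 (parent –)
  visit 4 (parent 0)
    visit 10 (parent 4)
      10–4: parent, skip
    visit 1 (parent 4)
      1–4: parent, skip
      1–0: 0 visited and ≠ parent → cycle
Cycle: 0 – 4 – 1 – 0.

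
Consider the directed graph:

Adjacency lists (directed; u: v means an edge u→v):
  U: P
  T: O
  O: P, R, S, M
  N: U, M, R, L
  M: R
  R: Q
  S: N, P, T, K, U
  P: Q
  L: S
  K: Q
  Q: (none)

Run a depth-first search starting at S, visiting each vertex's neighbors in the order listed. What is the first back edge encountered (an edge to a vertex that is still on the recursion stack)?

L→S

DFS from S (visiting each vertex's neighbors in the order listed); mark gray on enter, black on exit:
S gray
  N gray
    U gray
      P gray
        Q gray
        Q black
      P black
    U black
    M gray
      R gray
        R→Q: Q black — skip
      R black
    M black
    N→R: R black — skip
    L gray
      L→S: S is gray → back edge
First back edge: L → S.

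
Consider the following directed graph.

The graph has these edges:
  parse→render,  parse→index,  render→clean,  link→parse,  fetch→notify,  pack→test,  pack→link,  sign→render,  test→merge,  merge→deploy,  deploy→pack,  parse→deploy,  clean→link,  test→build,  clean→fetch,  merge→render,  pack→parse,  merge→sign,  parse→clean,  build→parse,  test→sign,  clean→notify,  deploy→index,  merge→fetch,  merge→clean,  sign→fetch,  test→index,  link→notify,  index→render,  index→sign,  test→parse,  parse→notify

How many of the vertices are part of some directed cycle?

11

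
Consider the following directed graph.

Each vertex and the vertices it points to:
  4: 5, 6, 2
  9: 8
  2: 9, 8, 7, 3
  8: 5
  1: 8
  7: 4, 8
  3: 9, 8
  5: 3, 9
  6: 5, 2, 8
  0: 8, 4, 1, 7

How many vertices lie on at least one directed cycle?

A vertex is on a directed cycle iff it belongs to a strongly connected component of size ≥ 2 (or has a self-loop).
The vertices on cycles are {2, 3, 4, 5, 6, 7, 8, 9} — 8 in total.

8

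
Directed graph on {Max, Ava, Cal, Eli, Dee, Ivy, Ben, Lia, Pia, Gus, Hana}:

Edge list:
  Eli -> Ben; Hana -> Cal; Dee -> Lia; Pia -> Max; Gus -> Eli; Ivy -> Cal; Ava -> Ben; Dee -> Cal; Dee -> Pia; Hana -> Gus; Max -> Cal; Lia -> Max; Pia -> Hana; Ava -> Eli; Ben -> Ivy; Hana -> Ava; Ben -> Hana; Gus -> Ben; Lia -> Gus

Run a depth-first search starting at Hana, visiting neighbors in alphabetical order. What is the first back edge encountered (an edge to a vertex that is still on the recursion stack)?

Ben->Hana

DFS from Hana (visiting neighbors in alphabetical order); mark gray on enter, black on exit:
Hana gray
  Ava gray
    Ben gray
      Ben→Hana: Hana is gray → back edge
First back edge: Ben → Hana.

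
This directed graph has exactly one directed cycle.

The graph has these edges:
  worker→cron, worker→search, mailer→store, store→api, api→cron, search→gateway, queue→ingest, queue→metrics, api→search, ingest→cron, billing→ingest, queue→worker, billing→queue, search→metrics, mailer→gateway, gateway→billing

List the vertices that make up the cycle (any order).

queue, search, worker, billing, gateway

DFS with gray/black marking from gateway:
gateway gray
  billing gray
    queue gray
      ingest gray
        cron gray
        cron black
      ingest black
      metrics gray
      metrics black
      worker gray
        search gray
          search→metrics: metrics black — skip
          search→gateway: gateway is gray → back edge
Back edge closes the cycle gateway → billing → queue → worker → search → gateway; its vertices are {queue, search, worker, billing, gateway}.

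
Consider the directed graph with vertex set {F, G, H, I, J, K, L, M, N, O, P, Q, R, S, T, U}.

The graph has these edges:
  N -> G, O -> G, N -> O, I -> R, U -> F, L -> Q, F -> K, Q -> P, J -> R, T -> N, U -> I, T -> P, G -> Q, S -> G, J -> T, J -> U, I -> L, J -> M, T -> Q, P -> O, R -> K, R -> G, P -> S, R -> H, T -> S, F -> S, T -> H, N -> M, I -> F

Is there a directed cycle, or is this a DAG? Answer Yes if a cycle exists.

Yes

DFS with white/gray/black marking, starting from K:
K gray
K black
F gray
  S gray
    G gray
      Q gray
        P gray
          P→S: S is gray → back edge
Back edge found, so a cycle exists: S → G → Q → P → S.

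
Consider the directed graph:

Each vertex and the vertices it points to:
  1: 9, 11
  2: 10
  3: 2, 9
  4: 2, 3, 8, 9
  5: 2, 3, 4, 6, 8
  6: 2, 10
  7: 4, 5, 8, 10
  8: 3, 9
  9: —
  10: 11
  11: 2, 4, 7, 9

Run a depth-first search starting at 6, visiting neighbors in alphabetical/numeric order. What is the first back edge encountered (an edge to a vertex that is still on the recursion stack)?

DFS from 6 (visiting neighbors in alphabetical/numeric order); mark gray on enter, black on exit:
6 gray
  2 gray
    10 gray
      11 gray
        11→2: 2 is gray → back edge
First back edge: 11 → 2.

11->2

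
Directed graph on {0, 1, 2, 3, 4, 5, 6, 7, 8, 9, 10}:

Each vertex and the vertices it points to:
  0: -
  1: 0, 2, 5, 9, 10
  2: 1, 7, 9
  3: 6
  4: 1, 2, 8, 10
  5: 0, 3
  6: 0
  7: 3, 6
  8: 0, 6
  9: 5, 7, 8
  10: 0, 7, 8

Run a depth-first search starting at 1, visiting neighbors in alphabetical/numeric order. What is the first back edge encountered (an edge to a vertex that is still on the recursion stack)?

DFS from 1 (visiting neighbors in alphabetical/numeric order); mark gray on enter, black on exit:
1 gray
  0 gray
  0 black
  2 gray
    2→1: 1 is gray → back edge
First back edge: 2 → 1.

2->1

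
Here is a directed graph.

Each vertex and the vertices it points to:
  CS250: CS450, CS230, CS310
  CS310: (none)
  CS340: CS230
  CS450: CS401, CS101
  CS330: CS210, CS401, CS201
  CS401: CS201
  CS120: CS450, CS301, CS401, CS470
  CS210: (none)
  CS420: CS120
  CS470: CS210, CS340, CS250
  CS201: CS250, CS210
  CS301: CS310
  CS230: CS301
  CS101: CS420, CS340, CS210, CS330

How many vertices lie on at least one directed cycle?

9

A vertex is on a directed cycle iff it belongs to a strongly connected component of size ≥ 2 (or has a self-loop).
The vertices on cycles are {CS101, CS120, CS201, CS250, CS330, CS401, CS420, CS450, CS470} — 9 in total.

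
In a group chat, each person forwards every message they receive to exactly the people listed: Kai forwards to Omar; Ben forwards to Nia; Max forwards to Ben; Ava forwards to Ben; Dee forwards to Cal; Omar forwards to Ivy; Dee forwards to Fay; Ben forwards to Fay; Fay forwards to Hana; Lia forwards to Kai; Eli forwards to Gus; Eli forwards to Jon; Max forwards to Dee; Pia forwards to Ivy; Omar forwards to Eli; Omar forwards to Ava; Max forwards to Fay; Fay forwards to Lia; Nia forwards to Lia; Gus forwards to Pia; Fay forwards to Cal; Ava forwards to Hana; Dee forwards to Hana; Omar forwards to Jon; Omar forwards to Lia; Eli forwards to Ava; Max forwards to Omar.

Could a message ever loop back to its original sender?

Yes

DFS with white/gray/black marking, starting from Gus:
Gus gray
  Pia gray
    Ivy gray
    Ivy black
  Pia black
Gus black
Eli gray
  Jon gray
  Jon black
  Eli→Gus: Gus black — skip
  Ava gray
    Hana gray
    Hana black
    Ben gray
      Fay gray
        Cal gray
        Cal black
        Lia gray
          Kai gray
            Omar gray
              Omar→Ava: Ava is gray → back edge
Back edge found, so a cycle exists: Ava → Ben → Fay → Lia → Kai → Omar → Ava.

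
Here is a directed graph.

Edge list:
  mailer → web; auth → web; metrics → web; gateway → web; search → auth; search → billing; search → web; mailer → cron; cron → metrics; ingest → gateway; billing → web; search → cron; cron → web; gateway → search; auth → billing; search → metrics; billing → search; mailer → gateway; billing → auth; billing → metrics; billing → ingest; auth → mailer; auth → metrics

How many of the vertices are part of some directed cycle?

6

A vertex is on a directed cycle iff it belongs to a strongly connected component of size ≥ 2 (or has a self-loop).
The vertices on cycles are {auth, ingest, mailer, search, billing, gateway} — 6 in total.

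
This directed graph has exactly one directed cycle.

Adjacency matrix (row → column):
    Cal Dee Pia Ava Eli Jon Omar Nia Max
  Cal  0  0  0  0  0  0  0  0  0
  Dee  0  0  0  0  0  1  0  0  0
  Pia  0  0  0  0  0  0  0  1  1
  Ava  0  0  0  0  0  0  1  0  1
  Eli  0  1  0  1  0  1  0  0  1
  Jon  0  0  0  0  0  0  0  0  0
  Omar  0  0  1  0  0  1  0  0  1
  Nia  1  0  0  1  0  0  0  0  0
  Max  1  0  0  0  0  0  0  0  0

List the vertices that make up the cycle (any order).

DFS with gray/black marking from Ava:
Ava gray
  Max gray
    Cal gray
    Cal black
  Max black
  Omar gray
    Pia gray
      Pia→Max: Max black — skip
      Nia gray
        Nia→Cal: Cal black — skip
        Nia→Ava: Ava is gray → back edge
Back edge closes the cycle Ava → Omar → Pia → Nia → Ava; its vertices are {Ava, Nia, Pia, Omar}.

Ava, Nia, Pia, Omar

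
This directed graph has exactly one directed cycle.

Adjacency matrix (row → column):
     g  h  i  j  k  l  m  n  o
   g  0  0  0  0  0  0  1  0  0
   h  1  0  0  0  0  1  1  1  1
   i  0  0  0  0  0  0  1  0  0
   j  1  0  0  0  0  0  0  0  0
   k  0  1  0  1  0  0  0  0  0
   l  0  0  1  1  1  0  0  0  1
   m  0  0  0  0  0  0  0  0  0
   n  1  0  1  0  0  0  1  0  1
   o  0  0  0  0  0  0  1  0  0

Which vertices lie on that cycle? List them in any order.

DFS with gray/black marking from k:
k gray
  h gray
    l gray
      i gray
        m gray
        m black
      i black
      j gray
        g gray
          g→m: m black — skip
        g black
      j black
      l→k: k is gray → back edge
Back edge closes the cycle k → h → l → k; its vertices are {h, k, l}.

h, k, l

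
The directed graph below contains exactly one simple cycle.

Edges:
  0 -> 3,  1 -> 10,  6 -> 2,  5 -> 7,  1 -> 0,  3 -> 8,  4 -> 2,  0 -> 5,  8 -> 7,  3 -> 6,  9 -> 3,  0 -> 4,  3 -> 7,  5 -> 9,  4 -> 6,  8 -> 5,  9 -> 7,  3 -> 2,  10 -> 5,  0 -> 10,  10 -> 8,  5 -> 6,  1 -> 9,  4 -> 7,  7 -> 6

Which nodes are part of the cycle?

DFS with gray/black marking from 9:
9 gray
  3 gray
    6 gray
      2 gray
      2 black
    6 black
    3→2: 2 black — skip
    8 gray
      7 gray
        7→6: 6 black — skip
      7 black
      5 gray
        5→6: 6 black — skip
        5→9: 9 is gray → back edge
Back edge closes the cycle 9 → 3 → 8 → 5 → 9; its vertices are {3, 5, 8, 9}.

3, 5, 8, 9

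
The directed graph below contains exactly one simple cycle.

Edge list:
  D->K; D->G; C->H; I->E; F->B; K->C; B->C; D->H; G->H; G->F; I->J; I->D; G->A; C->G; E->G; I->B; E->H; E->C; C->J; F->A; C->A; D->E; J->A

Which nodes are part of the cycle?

B, C, F, G

DFS with gray/black marking from C:
C gray
  G gray
    A gray
    A black
    F gray
      B gray
        B→C: C is gray → back edge
Back edge closes the cycle C → G → F → B → C; its vertices are {B, C, F, G}.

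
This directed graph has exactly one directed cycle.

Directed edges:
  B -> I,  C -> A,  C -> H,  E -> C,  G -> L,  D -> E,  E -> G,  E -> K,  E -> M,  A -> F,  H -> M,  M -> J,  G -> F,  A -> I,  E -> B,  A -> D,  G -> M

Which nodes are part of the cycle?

A, C, D, E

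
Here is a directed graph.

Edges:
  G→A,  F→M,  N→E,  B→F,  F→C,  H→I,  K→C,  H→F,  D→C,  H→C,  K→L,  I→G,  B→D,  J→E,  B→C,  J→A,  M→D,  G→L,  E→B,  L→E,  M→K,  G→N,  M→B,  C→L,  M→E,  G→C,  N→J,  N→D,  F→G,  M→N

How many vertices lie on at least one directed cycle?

11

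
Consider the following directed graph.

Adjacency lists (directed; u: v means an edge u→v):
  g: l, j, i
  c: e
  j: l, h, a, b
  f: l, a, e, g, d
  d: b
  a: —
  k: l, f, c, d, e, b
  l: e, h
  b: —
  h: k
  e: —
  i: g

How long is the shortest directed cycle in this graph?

For each vertex v, BFS finds the shortest path from v back to v.
The shortest such closed walk is g → i → g, length 2.

2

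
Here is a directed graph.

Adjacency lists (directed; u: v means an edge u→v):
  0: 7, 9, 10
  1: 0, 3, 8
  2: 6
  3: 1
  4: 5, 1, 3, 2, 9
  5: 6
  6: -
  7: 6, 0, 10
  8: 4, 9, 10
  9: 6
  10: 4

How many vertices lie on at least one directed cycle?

7

A vertex is on a directed cycle iff it belongs to a strongly connected component of size ≥ 2 (or has a self-loop).
The vertices on cycles are {0, 1, 3, 4, 7, 8, 10} — 7 in total.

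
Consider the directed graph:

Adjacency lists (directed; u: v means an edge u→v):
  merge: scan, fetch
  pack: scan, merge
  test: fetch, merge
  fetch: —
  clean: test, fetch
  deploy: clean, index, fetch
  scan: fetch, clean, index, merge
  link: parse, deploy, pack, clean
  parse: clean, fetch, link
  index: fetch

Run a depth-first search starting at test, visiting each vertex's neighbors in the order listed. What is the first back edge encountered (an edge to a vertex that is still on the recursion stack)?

clean→test

DFS from test (visiting each vertex's neighbors in the order listed); mark gray on enter, black on exit:
test gray
  fetch gray
  fetch black
  merge gray
    scan gray
      scan→fetch: fetch black — skip
      clean gray
        clean→test: test is gray → back edge
First back edge: clean → test.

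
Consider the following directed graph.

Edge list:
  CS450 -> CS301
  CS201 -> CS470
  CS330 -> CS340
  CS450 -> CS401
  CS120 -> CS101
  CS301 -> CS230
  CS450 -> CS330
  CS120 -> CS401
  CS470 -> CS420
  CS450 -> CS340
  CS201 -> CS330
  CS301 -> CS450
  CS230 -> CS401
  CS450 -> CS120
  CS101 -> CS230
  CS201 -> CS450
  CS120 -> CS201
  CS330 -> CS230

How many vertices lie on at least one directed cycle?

4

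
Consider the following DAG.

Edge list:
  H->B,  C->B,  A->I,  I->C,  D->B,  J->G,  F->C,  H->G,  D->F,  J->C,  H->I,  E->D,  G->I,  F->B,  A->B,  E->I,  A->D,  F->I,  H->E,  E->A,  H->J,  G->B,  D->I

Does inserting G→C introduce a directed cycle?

No

Adding G→C creates a cycle iff C can already reach G.
Explore from C: no path reaches G. The graph stays acyclic.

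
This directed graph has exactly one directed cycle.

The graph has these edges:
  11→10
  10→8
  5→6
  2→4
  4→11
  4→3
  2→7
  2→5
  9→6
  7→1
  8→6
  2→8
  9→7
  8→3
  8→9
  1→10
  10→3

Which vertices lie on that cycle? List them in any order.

1, 7, 8, 9, 10

DFS with gray/black marking from 8:
8 gray
  3 gray
  3 black
  9 gray
    6 gray
    6 black
    7 gray
      1 gray
        10 gray
          10→8: 8 is gray → back edge
Back edge closes the cycle 8 → 9 → 7 → 1 → 10 → 8; its vertices are {1, 7, 8, 9, 10}.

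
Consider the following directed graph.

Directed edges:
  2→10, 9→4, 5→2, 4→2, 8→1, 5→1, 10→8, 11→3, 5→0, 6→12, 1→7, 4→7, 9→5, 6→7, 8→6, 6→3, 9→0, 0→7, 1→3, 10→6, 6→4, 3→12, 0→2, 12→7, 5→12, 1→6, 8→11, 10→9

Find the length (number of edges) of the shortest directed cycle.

For each vertex v, BFS finds the shortest path from v back to v.
The shortest such closed walk is 10 → 6 → 4 → 2 → 10, length 4.

4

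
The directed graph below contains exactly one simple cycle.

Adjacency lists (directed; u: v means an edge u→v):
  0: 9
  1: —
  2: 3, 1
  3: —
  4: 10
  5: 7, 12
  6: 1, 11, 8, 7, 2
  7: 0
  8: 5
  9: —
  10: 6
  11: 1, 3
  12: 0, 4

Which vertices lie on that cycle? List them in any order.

DFS with gray/black marking from 4:
4 gray
  10 gray
    6 gray
      1 gray
      1 black
      11 gray
        11→1: 1 black — skip
        3 gray
        3 black
      11 black
      8 gray
        5 gray
          7 gray
            0 gray
              9 gray
              9 black
            0 black
          7 black
          12 gray
            12→0: 0 black — skip
            12→4: 4 is gray → back edge
Back edge closes the cycle 4 → 10 → 6 → 8 → 5 → 12 → 4; its vertices are {4, 5, 6, 8, 10, 12}.

4, 5, 6, 8, 10, 12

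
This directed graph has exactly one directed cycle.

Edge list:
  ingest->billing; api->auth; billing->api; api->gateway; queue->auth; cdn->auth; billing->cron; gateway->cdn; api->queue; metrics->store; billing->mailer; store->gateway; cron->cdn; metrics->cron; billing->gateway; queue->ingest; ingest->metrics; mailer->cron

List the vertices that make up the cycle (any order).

DFS with gray/black marking from ingest:
ingest gray
  metrics gray
    store gray
      gateway gray
        cdn gray
          auth gray
          auth black
        cdn black
      gateway black
    store black
    cron gray
      cron→cdn: cdn black — skip
    cron black
  metrics black
  billing gray
    mailer gray
      mailer→cron: cron black — skip
    mailer black
    billing→gateway: gateway black — skip
    api gray
      queue gray
        queue→auth: auth black — skip
        queue→ingest: ingest is gray → back edge
Back edge closes the cycle ingest → billing → api → queue → ingest; its vertices are {api, queue, ingest, billing}.

api, queue, ingest, billing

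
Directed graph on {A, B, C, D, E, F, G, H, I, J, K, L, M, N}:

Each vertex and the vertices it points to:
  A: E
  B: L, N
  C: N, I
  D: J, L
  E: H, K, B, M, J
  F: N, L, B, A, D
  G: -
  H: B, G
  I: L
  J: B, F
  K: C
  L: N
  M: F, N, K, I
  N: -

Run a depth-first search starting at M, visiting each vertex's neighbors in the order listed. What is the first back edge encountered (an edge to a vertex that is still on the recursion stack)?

E->M

DFS from M (visiting each vertex's neighbors in the order listed); mark gray on enter, black on exit:
M gray
  F gray
    N gray
    N black
    L gray
      L→N: N black — skip
    L black
    B gray
      B→L: L black — skip
      B→N: N black — skip
    B black
    A gray
      E gray
        H gray
          H→B: B black — skip
          G gray
          G black
        H black
        K gray
          C gray
            C→N: N black — skip
            I gray
              I→L: L black — skip
            I black
          C black
        K black
        E→B: B black — skip
        E→M: M is gray → back edge
First back edge: E → M.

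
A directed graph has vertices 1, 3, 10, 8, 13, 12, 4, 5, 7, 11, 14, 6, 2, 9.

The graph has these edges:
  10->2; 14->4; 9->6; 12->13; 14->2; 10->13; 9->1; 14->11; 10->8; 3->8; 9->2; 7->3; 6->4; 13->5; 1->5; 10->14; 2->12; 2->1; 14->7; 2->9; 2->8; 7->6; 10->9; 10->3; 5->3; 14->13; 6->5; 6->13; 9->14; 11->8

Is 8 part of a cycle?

No

8 lies on a cycle iff there is a path from 8 back to itself.
Exploring from 8, it never reaches itself; equivalently, its strongly connected component is a singleton.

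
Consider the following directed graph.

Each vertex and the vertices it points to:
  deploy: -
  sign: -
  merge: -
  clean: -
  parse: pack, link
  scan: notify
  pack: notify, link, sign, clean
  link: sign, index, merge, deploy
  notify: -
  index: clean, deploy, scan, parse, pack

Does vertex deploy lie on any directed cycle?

No

deploy lies on a cycle iff there is a path from deploy back to itself.
Exploring from deploy, it never reaches itself; equivalently, its strongly connected component is a singleton.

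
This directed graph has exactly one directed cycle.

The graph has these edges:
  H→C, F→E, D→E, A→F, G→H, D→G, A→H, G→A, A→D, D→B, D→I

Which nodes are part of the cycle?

DFS with gray/black marking from A:
A gray
  H gray
    C gray
    C black
  H black
  F gray
    E gray
    E black
  F black
  D gray
    I gray
    I black
    B gray
    B black
    G gray
      G→A: A is gray → back edge
Back edge closes the cycle A → D → G → A; its vertices are {A, D, G}.

A, D, G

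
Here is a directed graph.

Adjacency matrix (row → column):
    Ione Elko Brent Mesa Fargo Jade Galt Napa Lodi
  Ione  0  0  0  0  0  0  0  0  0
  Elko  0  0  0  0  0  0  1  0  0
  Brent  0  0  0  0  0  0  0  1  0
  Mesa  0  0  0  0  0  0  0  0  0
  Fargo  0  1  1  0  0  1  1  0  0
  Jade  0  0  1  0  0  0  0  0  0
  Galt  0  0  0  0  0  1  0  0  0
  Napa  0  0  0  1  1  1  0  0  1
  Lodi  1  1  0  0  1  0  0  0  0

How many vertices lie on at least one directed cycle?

7

A vertex is on a directed cycle iff it belongs to a strongly connected component of size ≥ 2 (or has a self-loop).
The vertices on cycles are {Elko, Galt, Jade, Lodi, Napa, Brent, Fargo} — 7 in total.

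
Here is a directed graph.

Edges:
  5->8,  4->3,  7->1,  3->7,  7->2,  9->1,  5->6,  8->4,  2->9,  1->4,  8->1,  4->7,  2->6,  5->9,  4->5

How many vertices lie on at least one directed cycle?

8

A vertex is on a directed cycle iff it belongs to a strongly connected component of size ≥ 2 (or has a self-loop).
The vertices on cycles are {1, 2, 3, 4, 5, 7, 8, 9} — 8 in total.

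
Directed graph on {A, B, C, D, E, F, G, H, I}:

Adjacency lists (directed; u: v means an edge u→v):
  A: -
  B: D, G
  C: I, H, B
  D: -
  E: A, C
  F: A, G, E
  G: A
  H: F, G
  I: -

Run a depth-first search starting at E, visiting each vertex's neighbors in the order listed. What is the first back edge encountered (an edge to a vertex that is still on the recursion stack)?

F→E

DFS from E (visiting each vertex's neighbors in the order listed); mark gray on enter, black on exit:
E gray
  A gray
  A black
  C gray
    I gray
    I black
    H gray
      F gray
        F→A: A black — skip
        G gray
          G→A: A black — skip
        G black
        F→E: E is gray → back edge
First back edge: F → E.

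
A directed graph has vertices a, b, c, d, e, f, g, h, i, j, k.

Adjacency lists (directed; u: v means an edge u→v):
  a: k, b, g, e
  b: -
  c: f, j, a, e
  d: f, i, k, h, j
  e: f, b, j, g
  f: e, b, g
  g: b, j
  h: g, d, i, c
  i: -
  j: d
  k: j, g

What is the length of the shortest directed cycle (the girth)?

For each vertex v, BFS finds the shortest path from v back to v.
The shortest such closed walk is d → j → d, length 2.

2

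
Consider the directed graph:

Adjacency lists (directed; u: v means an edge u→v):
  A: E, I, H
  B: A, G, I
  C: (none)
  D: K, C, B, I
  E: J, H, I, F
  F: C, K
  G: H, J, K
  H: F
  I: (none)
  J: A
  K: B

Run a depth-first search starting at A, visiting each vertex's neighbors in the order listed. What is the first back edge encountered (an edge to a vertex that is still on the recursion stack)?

J->A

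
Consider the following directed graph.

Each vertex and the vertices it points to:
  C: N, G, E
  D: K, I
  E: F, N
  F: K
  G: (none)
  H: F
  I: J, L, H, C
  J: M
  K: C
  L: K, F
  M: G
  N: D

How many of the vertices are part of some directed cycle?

A vertex is on a directed cycle iff it belongs to a strongly connected component of size ≥ 2 (or has a self-loop).
The vertices on cycles are {C, D, E, F, H, I, K, L, N} — 9 in total.

9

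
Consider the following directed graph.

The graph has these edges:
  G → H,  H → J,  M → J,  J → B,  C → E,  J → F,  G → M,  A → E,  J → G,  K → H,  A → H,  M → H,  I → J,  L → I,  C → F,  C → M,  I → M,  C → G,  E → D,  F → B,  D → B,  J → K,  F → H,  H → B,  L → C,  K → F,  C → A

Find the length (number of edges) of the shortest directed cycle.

For each vertex v, BFS finds the shortest path from v back to v.
The shortest such closed walk is J → K → H → J, length 3.

3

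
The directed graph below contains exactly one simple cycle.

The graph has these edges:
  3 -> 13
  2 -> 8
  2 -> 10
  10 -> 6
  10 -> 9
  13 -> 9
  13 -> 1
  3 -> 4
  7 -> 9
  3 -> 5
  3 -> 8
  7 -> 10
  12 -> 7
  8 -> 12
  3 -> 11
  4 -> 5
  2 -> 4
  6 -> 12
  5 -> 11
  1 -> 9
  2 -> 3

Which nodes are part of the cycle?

DFS with gray/black marking from 10:
10 gray
  9 gray
  9 black
  6 gray
    12 gray
      7 gray
        7→9: 9 black — skip
        7→10: 10 is gray → back edge
Back edge closes the cycle 10 → 6 → 12 → 7 → 10; its vertices are {6, 7, 10, 12}.

6, 7, 10, 12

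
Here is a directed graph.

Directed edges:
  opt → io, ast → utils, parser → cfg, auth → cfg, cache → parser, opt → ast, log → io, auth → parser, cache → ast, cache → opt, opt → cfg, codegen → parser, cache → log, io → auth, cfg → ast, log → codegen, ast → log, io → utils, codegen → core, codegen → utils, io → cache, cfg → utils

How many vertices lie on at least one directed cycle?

A vertex is on a directed cycle iff it belongs to a strongly connected component of size ≥ 2 (or has a self-loop).
The vertices on cycles are {io, ast, cfg, log, opt, auth, cache, parser, codegen} — 9 in total.

9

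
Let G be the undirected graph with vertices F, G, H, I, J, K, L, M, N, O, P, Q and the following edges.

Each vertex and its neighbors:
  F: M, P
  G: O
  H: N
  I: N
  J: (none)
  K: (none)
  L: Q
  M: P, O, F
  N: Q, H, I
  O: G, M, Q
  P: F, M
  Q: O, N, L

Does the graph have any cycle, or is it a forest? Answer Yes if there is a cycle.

DFS, tracking each vertex's parent; an edge to a visited non-parent vertex closes a cycle.
Start from H:
visit H (parent –)
  visit N (parent H)
    visit Q (parent N)
      visit O (parent Q)
        visit G (parent O)
          G–O: parent, skip
        visit M (parent O)
          visit P (parent M)
            visit F (parent P)
              F–M: M visited and ≠ parent → cycle
Cycle: M – P – F – M.

Yes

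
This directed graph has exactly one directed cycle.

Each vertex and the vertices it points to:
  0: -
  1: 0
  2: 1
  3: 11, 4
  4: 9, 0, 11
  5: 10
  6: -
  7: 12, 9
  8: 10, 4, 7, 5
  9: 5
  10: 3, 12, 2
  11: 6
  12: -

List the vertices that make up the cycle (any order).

3, 4, 5, 9, 10

DFS with gray/black marking from 10:
10 gray
  3 gray
    11 gray
      6 gray
      6 black
    11 black
    4 gray
      9 gray
        5 gray
          5→10: 10 is gray → back edge
Back edge closes the cycle 10 → 3 → 4 → 9 → 5 → 10; its vertices are {3, 4, 5, 9, 10}.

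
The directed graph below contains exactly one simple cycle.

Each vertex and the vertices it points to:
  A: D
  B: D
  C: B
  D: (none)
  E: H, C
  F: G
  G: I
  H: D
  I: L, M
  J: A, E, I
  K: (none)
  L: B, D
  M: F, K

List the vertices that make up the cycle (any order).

F, G, I, M

DFS with gray/black marking from I:
I gray
  L gray
    B gray
      D gray
      D black
    B black
    L→D: D black — skip
  L black
  M gray
    F gray
      G gray
        G→I: I is gray → back edge
Back edge closes the cycle I → M → F → G → I; its vertices are {F, G, I, M}.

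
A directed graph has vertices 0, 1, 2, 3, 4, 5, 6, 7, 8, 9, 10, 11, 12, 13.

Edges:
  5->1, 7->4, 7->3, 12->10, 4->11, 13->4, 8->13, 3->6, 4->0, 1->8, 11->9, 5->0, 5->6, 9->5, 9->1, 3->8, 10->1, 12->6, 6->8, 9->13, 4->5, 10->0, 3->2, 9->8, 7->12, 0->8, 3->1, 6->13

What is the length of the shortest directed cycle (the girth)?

4

For each vertex v, BFS finds the shortest path from v back to v.
The shortest such closed walk is 4 → 5 → 6 → 13 → 4, length 4.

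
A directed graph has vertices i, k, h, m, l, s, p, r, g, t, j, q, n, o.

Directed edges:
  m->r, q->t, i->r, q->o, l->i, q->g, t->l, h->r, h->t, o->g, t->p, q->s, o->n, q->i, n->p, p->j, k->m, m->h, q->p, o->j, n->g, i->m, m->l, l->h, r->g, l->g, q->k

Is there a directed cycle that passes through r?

No

r lies on a cycle iff there is a path from r back to itself.
Exploring from r, it never reaches itself; equivalently, its strongly connected component is a singleton.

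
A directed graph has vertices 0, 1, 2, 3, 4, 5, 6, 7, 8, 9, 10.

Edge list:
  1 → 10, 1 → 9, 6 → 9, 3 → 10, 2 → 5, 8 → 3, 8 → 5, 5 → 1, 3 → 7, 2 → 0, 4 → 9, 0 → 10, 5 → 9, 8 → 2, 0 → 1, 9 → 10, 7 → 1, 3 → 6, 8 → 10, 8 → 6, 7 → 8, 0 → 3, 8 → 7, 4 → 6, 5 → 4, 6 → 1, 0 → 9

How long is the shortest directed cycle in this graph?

For each vertex v, BFS finds the shortest path from v back to v.
The shortest such closed walk is 7 → 8 → 7, length 2.

2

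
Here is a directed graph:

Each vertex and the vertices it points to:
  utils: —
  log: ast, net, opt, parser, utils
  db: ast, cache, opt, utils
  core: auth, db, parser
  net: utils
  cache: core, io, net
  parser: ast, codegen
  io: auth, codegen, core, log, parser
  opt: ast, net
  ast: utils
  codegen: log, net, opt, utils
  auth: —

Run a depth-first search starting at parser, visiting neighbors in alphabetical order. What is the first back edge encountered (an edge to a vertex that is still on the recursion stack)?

log->parser

DFS from parser (visiting neighbors in alphabetical order); mark gray on enter, black on exit:
parser gray
  ast gray
    utils gray
    utils black
  ast black
  codegen gray
    log gray
      log→ast: ast black — skip
      net gray
        net→utils: utils black — skip
      net black
      opt gray
        opt→ast: ast black — skip
        opt→net: net black — skip
      opt black
      log→parser: parser is gray → back edge
First back edge: log → parser.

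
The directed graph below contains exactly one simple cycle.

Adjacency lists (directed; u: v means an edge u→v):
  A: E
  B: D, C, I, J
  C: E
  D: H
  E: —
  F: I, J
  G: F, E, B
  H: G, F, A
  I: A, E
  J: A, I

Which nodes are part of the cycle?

DFS with gray/black marking from H:
H gray
  G gray
    F gray
      I gray
        A gray
          E gray
          E black
        A black
        I→E: E black — skip
      I black
      J gray
        J→A: A black — skip
        J→I: I black — skip
      J black
    F black
    G→E: E black — skip
    B gray
      D gray
        D→H: H is gray → back edge
Back edge closes the cycle H → G → B → D → H; its vertices are {B, D, G, H}.

B, D, G, H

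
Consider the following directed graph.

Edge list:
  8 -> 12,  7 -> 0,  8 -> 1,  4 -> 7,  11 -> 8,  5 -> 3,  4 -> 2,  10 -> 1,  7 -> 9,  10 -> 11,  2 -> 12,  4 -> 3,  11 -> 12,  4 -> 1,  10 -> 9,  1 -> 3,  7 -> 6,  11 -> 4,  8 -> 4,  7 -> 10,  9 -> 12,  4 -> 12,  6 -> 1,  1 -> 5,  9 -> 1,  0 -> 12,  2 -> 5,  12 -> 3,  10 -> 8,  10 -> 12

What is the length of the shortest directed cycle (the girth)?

For each vertex v, BFS finds the shortest path from v back to v.
The shortest such closed walk is 4 → 7 → 10 → 11 → 4, length 4.

4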